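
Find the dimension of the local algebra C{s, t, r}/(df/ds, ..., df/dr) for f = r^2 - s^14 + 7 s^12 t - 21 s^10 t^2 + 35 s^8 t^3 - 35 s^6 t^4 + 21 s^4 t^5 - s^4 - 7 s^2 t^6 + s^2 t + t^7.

8

The Hessian of f at 0 is [[0, 0, 0], [0, 0, 0], [0, 0, 2]] with rank 1, so corank 2. A Groebner basis of the Jacobian ideal J(f) in C{s,t,r} is {s^2/7 + t^6, s^3, s*t, r}; counting standard monomials gives mu = 8. Corank 2; j^3 = s^2*t has shape L^2 M (L != M), so D-series; mu = 8 gives D_8.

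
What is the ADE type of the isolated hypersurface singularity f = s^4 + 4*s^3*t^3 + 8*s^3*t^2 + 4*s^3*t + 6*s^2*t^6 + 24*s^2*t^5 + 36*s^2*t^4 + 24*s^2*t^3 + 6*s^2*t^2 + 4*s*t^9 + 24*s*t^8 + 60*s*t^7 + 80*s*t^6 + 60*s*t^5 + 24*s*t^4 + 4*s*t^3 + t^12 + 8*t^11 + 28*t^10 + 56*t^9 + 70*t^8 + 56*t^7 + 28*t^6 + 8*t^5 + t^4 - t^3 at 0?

The Hessian of f at 0 has rank 0. Corank 2; j^3 = -t^3 is a perfect cube, so E-series; the 4-jet and mu = 6 give E_6.

E_{6}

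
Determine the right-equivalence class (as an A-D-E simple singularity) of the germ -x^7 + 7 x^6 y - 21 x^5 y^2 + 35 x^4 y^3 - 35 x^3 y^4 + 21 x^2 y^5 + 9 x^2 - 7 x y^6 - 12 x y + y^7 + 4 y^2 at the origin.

The Hessian of f at 0 is [[18, -12], [-12, 8]] with rank 1, so corank 1. A Groebner basis of the Jacobian ideal J(f) in C{x,y} is {y^6, x - 2*y/3}; counting standard monomials gives mu = 6. Corank 1: A-series; mu = 6 gives A_6.

A_6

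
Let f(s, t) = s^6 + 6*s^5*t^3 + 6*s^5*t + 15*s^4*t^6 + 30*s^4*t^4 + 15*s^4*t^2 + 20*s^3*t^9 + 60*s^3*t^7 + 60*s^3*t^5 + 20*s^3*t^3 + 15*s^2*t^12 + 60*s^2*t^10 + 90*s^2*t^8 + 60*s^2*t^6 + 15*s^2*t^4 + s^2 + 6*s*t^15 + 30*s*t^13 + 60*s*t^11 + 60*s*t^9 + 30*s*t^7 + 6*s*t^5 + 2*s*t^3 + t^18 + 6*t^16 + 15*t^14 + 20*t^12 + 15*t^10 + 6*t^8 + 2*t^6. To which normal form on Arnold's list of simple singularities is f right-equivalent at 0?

A_{5}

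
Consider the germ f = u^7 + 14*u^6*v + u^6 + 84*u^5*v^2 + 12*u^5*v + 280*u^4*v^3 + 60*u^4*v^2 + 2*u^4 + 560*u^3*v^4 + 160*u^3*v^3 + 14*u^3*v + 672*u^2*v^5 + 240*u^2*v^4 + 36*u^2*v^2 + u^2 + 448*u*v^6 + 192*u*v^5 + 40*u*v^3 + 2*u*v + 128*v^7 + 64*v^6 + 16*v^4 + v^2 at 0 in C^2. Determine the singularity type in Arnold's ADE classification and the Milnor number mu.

The Hessian of f at 0 is [[2, 2], [2, 2]] with rank 1, so corank 1. A Groebner basis of the Jacobian ideal J(f) in C{u,v} is {u*v + v^4 + v^2, u*v^2 + u/3 + 4*v^3/3 + v/3, u^2 + 2*u*v + v^2}; counting standard monomials gives mu = 6. Corank 1: A-series; mu = 6 gives A_6.

Type A_6, Milnor number mu = 6.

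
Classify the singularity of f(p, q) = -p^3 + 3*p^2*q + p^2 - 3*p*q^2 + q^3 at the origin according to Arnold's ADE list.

The Hessian of f at 0 has rank 1. Corank 1: A-series; mu = 2 gives A_2.

A2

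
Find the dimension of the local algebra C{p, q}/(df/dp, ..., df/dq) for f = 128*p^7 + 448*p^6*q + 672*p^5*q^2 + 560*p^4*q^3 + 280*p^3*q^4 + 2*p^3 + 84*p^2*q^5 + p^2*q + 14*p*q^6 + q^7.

8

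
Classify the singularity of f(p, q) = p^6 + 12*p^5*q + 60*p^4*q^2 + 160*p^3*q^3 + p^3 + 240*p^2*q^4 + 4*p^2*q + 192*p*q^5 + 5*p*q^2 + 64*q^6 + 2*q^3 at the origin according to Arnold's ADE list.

The Hessian of f at 0 is [[0, 0], [0, 0]] with rank 0, so corank 2. A Groebner basis of the Jacobian ideal J(f) in C{p,q} is {-p*q/6 + q^5 - q^2/6, p*q^2 + q^3, p^2 + 3*p*q + 2*q^2}; counting standard monomials gives mu = 7. Corank 2; j^3 = (p + q)^2*(p + 2*q) has shape L^2 M (L != M), so D-series; mu = 7 gives D_7.

D_{7}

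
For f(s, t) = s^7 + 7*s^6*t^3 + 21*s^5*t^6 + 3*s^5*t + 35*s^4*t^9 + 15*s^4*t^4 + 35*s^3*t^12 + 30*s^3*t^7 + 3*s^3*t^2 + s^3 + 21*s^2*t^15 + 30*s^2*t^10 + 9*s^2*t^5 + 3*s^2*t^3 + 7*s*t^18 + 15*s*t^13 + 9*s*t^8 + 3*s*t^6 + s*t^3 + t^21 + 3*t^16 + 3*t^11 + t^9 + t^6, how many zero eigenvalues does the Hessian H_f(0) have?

2

Hessian at 0 has rank 0.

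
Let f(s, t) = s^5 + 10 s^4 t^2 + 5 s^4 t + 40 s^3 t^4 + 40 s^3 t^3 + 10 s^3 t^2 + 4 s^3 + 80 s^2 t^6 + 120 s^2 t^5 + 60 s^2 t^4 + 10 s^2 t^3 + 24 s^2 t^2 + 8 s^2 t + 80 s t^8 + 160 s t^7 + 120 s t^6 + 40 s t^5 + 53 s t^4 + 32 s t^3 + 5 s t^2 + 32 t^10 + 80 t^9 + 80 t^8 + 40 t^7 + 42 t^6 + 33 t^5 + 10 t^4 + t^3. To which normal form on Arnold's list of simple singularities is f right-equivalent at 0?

D_{6}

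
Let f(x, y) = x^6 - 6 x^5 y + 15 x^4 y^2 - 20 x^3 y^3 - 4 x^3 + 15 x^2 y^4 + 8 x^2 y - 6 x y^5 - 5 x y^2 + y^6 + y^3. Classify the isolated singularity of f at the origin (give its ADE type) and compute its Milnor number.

The Hessian of f at 0 is [[0, 0], [0, 0]] with rank 0, so corank 2. A Groebner basis of the Jacobian ideal J(f) in C{x,y} is {32*x*y/3 + y^5 - 16*y^2/3, x*y^2 - y^3/2, x^2 - 3*x*y/2 + y^2/2}; counting standard monomials gives mu = 7. Corank 2; j^3 = -(x - y)*(2*x - y)^2 has shape L^2 M (L != M), so D-series; mu = 7 gives D_7.

Type D7, Milnor number mu = 7.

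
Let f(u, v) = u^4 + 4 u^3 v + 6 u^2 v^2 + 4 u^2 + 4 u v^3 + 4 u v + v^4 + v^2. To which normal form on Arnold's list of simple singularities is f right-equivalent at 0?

The Hessian of f at 0 is [[8, 4], [4, 2]] with rank 1, so corank 1. A Groebner basis of the Jacobian ideal J(f) in C{u,v} is {v^3, u + v/2}; counting standard monomials gives mu = 3. Corank 1: A-series; mu = 3 gives A_3.

A_{3}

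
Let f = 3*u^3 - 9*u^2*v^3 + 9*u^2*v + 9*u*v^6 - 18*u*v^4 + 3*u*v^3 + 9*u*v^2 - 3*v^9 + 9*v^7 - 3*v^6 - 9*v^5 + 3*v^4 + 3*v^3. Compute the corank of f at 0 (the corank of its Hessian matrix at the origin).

2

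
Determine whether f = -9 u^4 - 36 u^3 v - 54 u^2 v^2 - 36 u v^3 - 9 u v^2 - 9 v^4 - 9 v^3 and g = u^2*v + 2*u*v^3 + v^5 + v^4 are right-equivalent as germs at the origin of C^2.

The Hessian of f at 0 is [[0, 0], [0, 0]] with rank 0, so corank 2. A Groebner basis of the Jacobian ideal J(f) in C{u,v} is {u^3 + v^2/4, v^3, u*v + v^2}; counting standard monomials gives mu = 5. Corank 2; j^3 = -9*v^2*(u + v) has shape L^2 M (L != M), so D-series; mu = 5 gives D_5. The Hessian of g at 0 is [[0, 0], [0, 0]] with rank 0, so corank 2. A Groebner basis of the Jacobian ideal J(g) in C{u,v} is {u*v^2, u*v + v^3, u^2 - 4*u*v}; counting standard monomials gives mu = 5. Corank 2; j^3 = u^2*v has shape L^2 M (L != M), so D-series; mu = 5 gives D_5. Both have type D_5, hence right-equivalent.

Yes.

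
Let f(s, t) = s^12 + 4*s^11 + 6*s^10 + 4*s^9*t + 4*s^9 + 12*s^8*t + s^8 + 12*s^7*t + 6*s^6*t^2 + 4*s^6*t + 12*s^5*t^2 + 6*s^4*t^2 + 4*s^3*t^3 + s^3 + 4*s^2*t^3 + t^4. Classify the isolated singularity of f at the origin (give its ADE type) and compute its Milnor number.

Type E_6, Milnor number mu = 6.

The Hessian of f at 0 is [[0, 0], [0, 0]] with rank 0, so corank 2. A Groebner basis of the Jacobian ideal J(f) in C{s,t} is {t^3, s^2}; counting standard monomials gives mu = 6. Corank 2; j^3 = s^3 is a perfect cube, so E-series; the 4-jet and mu = 6 give E_6.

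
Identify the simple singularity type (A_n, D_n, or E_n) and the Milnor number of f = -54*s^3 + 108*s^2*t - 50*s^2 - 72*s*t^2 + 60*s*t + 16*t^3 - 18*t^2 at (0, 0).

Type A_2, Milnor number mu = 2.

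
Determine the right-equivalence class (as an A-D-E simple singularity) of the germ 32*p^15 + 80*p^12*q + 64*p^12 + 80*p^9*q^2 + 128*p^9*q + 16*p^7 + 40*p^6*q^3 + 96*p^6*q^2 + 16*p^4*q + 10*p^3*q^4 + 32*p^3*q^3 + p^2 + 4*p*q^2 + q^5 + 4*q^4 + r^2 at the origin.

A_4

The Hessian of f at 0 has rank 2. Corank 1: A-series; mu = 4 gives A_4.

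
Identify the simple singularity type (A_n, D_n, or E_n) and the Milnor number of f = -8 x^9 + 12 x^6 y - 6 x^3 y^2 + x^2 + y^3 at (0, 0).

Type A2, Milnor number mu = 2.

The Hessian of f at 0 is [[2, 0], [0, 0]] with rank 1, so corank 1. A Groebner basis of the Jacobian ideal J(f) in C{x,y} is {y^2, x}; counting standard monomials gives mu = 2. Corank 1: A-series; mu = 2 gives A_2.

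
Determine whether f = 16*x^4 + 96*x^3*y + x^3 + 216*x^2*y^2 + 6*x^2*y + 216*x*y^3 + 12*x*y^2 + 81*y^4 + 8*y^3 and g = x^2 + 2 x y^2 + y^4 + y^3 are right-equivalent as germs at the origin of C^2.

The Hessian of f at 0 has rank 0. Corank 2; j^3 = (x + 2*y)^3 is a perfect cube, so E-series; the 4-jet and mu = 6 give E_6. The Hessian of g at 0 has rank 1. Corank 1: A-series; mu = 2 gives A_2. f is E_6 but g is A_2, hence not right-equivalent.

No.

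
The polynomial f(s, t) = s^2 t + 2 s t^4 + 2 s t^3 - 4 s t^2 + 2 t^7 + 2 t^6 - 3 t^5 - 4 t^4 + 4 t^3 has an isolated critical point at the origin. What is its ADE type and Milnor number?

Type D8, Milnor number mu = 8.

The Hessian of f at 0 is [[0, 0], [0, 0]] with rank 0, so corank 2. A Groebner basis of the Jacobian ideal J(f) in C{s,t} is {-s^2/6 + s*t^3 - 4*s*t^2/3 + 23*s*t/6 + 35*t^3/6 - 7*t^2, s*t + t^4 + t^3 - 2*t^2, s^3 + 11*s^2/6 - 7*s*t^2/3 - 91*s*t/6 - 67*t^3/6 + 23*t^2, s^2*t + s^2/3 - 7*s*t^2/3 - 8*s*t/3 - 2*t^3/3 + 4*t^2}; counting standard monomials gives mu = 8. Corank 2; j^3 = t*(s - 2*t)^2 has shape L^2 M (L != M), so D-series; mu = 8 gives D_8.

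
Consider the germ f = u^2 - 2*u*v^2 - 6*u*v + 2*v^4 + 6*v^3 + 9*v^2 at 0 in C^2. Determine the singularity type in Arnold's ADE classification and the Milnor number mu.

The Hessian of f at 0 has rank 1. Corank 1: A-series; mu = 3 gives A_3.

Type A3, Milnor number mu = 3.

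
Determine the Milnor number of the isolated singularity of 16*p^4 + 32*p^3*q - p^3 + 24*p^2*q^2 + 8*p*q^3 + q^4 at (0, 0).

The Hessian of f at 0 is [[0, 0], [0, 0]] with rank 0, so corank 2. A Groebner basis of the Jacobian ideal J(f) in C{p,q} is {q^4, p*q^2 + q^3/6, p^2}; counting standard monomials gives mu = 6. Corank 2; j^3 = -p^3 is a perfect cube, so E-series; the 4-jet and mu = 6 give E_6.

6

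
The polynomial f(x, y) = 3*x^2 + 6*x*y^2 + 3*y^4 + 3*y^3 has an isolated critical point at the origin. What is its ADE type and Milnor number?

The Hessian of f at 0 has rank 1. Corank 1: A-series; mu = 2 gives A_2.

Type A_2, Milnor number mu = 2.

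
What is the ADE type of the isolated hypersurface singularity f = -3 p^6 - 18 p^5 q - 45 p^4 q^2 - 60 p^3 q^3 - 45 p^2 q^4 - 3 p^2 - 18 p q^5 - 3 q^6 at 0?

A_{5}

The Hessian of f at 0 is [[-6, 0], [0, 0]] with rank 1, so corank 1. A Groebner basis of the Jacobian ideal J(f) in C{p,q} is {q^5, p}; counting standard monomials gives mu = 5. Corank 1: A-series; mu = 5 gives A_5.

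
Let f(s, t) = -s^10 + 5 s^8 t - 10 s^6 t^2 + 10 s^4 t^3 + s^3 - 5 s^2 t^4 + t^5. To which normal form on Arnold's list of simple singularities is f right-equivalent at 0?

The Hessian of f at 0 is [[0, 0], [0, 0]] with rank 0, so corank 2. A Groebner basis of the Jacobian ideal J(f) in C{s,t} is {t^4, s^2}; counting standard monomials gives mu = 8. Corank 2; j^3 = s^3 is a perfect cube, so E-series; the 5-jet and mu = 8 give E_8.

E_{8}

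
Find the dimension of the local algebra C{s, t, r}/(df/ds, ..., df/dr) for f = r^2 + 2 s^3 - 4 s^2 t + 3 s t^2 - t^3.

4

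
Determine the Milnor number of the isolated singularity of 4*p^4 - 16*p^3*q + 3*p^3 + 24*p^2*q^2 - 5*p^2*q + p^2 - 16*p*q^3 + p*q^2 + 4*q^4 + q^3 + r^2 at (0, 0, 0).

The Hessian of f at 0 has rank 2. Corank 1: A-series; mu = 2 gives A_2.

2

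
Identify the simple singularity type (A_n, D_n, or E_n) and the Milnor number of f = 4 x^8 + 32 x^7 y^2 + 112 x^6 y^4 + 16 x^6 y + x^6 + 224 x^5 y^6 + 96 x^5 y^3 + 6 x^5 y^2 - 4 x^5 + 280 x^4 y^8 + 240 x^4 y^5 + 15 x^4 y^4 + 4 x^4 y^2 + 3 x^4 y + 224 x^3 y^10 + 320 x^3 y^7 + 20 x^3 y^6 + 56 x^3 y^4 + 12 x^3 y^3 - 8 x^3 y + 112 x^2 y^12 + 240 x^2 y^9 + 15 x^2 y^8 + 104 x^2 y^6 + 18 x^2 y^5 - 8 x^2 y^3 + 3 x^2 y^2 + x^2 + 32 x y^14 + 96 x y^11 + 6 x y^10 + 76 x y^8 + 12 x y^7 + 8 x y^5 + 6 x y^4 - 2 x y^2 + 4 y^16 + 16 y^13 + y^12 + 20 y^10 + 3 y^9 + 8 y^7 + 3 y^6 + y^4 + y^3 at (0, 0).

Type A_2, Milnor number mu = 2.

The Hessian of f at 0 has rank 1. Corank 1: A-series; mu = 2 gives A_2.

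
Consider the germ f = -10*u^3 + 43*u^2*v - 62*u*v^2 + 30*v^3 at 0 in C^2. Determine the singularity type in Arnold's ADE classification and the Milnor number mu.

Type D_4, Milnor number mu = 4.

The Hessian of f at 0 has rank 0. Corank 2; j^3 = -(2*u - 3*v)*(5*u^2 - 14*u*v + 10*v^2) splits into three distinct lines over C (the quadratic factor has nonzero discriminant), so D_4.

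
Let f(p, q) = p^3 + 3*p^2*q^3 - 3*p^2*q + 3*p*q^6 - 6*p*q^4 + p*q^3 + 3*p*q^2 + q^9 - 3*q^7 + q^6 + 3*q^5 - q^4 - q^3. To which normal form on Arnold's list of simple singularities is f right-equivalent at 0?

E_{7}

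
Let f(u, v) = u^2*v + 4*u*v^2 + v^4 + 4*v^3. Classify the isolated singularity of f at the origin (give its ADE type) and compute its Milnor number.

The Hessian of f at 0 has rank 0. Corank 2; j^3 = v*(u + 2*v)^2 has shape L^2 M (L != M), so D-series; mu = 5 gives D_5.

Type D_{5}, Milnor number mu = 5.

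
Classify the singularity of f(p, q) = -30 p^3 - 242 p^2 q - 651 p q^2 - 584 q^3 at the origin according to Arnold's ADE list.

The Hessian of f at 0 is [[0, 0], [0, 0]] with rank 0, so corank 2. A Groebner basis of the Jacobian ideal J(f) in C{p,q} is {q^3, p^2 - 183*q^2/26, p*q + 69*q^2/26}; counting standard monomials gives mu = 4. Corank 2; j^3 = -(3*p + 8*q)*(10*p^2 + 54*p*q + 73*q^2) splits into three distinct lines over C (the quadratic factor has nonzero discriminant), so D_4.

D_{4}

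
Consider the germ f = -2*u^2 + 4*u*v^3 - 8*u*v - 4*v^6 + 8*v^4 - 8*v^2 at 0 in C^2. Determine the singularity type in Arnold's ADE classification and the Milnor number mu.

Type A5, Milnor number mu = 5.

The Hessian of f at 0 is [[-4, -8], [-8, -16]] with rank 1, so corank 1. A Groebner basis of the Jacobian ideal J(f) in C{u,v} is {u*v^2 + 2*u + 4*v, -u + v^3 - 2*v, u^2 + 4*u*v + 4*v^2}; counting standard monomials gives mu = 5. Corank 1: A-series; mu = 5 gives A_5.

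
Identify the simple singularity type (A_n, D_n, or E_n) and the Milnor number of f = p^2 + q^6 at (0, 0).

Type A5, Milnor number mu = 5.

The Hessian of f at 0 is [[2, 0], [0, 0]] with rank 1, so corank 1. A Groebner basis of the Jacobian ideal J(f) in C{p,q} is {q^5, p}; counting standard monomials gives mu = 5. Corank 1: A-series; mu = 5 gives A_5.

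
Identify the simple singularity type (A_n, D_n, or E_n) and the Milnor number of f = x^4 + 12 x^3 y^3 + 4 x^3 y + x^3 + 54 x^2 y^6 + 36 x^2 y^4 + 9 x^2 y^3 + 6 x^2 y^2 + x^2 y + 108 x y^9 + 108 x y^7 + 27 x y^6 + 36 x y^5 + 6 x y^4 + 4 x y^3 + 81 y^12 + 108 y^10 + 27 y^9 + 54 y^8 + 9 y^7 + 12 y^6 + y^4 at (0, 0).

Type D5, Milnor number mu = 5.

The Hessian of f at 0 has rank 0. Corank 2; j^3 = x^2*(x + y) has shape L^2 M (L != M), so D-series; mu = 5 gives D_5.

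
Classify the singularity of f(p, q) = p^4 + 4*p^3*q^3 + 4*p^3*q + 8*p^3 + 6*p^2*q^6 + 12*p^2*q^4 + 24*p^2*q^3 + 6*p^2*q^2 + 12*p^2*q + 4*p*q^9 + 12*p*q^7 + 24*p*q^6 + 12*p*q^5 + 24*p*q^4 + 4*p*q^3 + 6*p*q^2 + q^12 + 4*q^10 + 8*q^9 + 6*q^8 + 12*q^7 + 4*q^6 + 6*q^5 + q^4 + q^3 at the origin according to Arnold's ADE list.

E_6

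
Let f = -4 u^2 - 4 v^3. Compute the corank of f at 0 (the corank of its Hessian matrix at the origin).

1

The Hessian at 0 is [[-8, 0], [0, 0]] of rank 1; hence corank 1.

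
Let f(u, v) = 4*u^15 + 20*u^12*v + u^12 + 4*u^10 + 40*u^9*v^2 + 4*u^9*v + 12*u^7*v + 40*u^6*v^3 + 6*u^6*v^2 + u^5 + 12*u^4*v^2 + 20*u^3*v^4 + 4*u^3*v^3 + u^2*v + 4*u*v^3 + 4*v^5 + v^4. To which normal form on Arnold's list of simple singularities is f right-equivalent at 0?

The Hessian of f at 0 has rank 0. Corank 2; j^3 = u^2*v has shape L^2 M (L != M), so D-series; mu = 5 gives D_5.

D_5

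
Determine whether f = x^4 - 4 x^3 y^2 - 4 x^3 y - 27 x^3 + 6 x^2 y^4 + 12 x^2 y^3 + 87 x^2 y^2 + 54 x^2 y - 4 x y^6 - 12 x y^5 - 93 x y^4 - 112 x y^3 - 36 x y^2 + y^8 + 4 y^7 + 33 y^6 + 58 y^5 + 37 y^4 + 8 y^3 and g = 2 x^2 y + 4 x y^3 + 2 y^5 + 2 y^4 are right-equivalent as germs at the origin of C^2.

The Hessian of f at 0 is [[0, 0], [0, 0]] with rank 0, so corank 2. A Groebner basis of the Jacobian ideal J(f) in C{x,y} is {x^3 - 2*x^2 + 8*x*y/3 - 8*y^2/9, x^2*y - 8*x^2/3 + 32*x*y/9 - 32*y^2/27, -7*x^2/2 + x*y^2 + 14*x*y/3 - 14*y^2/9, -9*x^2/2 + 6*x*y + y^3 - 2*y^2}; counting standard monomials gives mu = 6. Corank 2; j^3 = -(3*x - 2*y)^3 is a perfect cube, so E-series; the 4-jet and mu = 6 give E_6. The Hessian of g at 0 is [[0, 0], [0, 0]] with rank 0, so corank 2. A Groebner basis of the Jacobian ideal J(g) in C{x,y} is {x*y^2, x*y + y^3, x^2 - 4*x*y}; counting standard monomials gives mu = 5. Corank 2; j^3 = 2*x^2*y has shape L^2 M (L != M), so D-series; mu = 5 gives D_5. f is E_6 but g is D_5, hence not right-equivalent.

No.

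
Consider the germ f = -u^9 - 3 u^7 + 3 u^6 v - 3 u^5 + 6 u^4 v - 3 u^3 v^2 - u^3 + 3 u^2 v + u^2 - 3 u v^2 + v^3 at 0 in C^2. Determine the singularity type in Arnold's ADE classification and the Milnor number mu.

The Hessian of f at 0 has rank 1. Corank 1: A-series; mu = 2 gives A_2.

Type A_{2}, Milnor number mu = 2.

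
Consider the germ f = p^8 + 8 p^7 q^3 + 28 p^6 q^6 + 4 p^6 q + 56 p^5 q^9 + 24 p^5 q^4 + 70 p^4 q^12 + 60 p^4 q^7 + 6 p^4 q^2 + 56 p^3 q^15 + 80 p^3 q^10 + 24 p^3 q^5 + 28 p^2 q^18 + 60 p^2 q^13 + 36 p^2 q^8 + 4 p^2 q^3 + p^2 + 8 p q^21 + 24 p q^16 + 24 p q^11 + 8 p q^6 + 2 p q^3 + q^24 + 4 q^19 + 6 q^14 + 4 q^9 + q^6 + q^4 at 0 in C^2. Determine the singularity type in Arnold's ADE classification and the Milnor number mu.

The Hessian of f at 0 is [[2, 0], [0, 0]] with rank 1, so corank 1. A Groebner basis of the Jacobian ideal J(f) in C{p,q} is {q^3, p}; counting standard monomials gives mu = 3. Corank 1: A-series; mu = 3 gives A_3.

Type A_3, Milnor number mu = 3.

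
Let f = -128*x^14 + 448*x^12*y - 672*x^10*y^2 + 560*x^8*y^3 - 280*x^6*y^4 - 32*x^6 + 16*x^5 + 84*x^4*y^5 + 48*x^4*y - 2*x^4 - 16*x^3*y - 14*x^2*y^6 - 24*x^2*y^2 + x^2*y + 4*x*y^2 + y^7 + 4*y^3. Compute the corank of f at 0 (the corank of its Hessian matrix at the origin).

Hessian at 0 has rank 0.

2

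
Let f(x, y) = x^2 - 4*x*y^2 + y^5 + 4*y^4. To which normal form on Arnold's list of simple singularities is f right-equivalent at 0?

A4

The Hessian of f at 0 is [[2, 0], [0, 0]] with rank 1, so corank 1. A Groebner basis of the Jacobian ideal J(f) in C{x,y} is {x^2, -x/2 + y^2}; counting standard monomials gives mu = 4. Corank 1: A-series; mu = 4 gives A_4.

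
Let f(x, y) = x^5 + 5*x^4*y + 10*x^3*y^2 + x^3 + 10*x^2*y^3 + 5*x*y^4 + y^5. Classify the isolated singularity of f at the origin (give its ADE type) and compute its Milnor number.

The Hessian of f at 0 is [[0, 0], [0, 0]] with rank 0, so corank 2. A Groebner basis of the Jacobian ideal J(f) in C{x,y} is {y^5, x*y^3 + y^4/4, x^2}; counting standard monomials gives mu = 8. Corank 2; j^3 = x^3 is a perfect cube, so E-series; the 5-jet and mu = 8 give E_8.

Type E_8, Milnor number mu = 8.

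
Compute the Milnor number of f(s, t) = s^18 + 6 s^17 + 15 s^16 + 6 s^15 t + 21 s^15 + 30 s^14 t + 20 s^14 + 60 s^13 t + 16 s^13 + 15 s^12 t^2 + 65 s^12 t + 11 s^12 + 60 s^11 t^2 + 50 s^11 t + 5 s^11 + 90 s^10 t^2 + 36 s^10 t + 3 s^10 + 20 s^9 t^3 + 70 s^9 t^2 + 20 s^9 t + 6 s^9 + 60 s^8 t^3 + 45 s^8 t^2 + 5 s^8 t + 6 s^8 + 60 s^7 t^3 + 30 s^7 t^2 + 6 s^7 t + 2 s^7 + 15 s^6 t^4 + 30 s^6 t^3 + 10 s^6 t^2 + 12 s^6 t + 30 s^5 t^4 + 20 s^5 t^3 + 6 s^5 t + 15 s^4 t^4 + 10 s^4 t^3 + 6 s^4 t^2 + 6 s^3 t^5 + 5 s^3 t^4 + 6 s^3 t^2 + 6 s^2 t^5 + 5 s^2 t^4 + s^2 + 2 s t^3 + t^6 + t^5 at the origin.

4

The Hessian of f at 0 has rank 1. Corank 1: A-series; mu = 4 gives A_4.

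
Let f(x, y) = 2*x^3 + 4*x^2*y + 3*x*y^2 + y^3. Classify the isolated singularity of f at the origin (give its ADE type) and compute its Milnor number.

Type D_{4}, Milnor number mu = 4.

The Hessian of f at 0 is [[0, 0], [0, 0]] with rank 0, so corank 2. A Groebner basis of the Jacobian ideal J(f) in C{x,y} is {y^3, x^2 - 3*y^2/2, x*y + 3*y^2/2}; counting standard monomials gives mu = 4. Corank 2; j^3 = (x + y)*(2*x^2 + 2*x*y + y^2) splits into three distinct lines over C (the quadratic factor has nonzero discriminant), so D_4.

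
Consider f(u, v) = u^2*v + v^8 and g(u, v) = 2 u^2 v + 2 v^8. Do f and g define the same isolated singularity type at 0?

Yes.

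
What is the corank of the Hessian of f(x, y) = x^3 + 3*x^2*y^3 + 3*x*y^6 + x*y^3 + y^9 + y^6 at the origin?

2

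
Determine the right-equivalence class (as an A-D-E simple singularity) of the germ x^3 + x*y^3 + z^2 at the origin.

The Hessian of f at 0 is [[0, 0, 0], [0, 0, 0], [0, 0, 2]] with rank 1, so corank 2. A Groebner basis of the Jacobian ideal J(f) in C{x,y,z} is {x^3, x*y^2, 3*x^2 + y^3, z}; counting standard monomials gives mu = 7. Corank 2; j^3 = x^3 is a perfect cube, so E-series; the 4-jet and mu = 7 give E_7.

E_7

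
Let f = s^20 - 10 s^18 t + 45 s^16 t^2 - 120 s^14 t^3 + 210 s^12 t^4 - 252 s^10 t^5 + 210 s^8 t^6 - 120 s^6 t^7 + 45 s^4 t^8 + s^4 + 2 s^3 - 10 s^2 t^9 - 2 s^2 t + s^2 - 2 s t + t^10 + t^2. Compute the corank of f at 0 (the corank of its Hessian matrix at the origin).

1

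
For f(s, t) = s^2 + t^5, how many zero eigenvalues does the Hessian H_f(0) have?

Hessian at 0 has rank 1.

1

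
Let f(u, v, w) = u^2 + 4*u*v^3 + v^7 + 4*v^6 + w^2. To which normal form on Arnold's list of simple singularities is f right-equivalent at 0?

A6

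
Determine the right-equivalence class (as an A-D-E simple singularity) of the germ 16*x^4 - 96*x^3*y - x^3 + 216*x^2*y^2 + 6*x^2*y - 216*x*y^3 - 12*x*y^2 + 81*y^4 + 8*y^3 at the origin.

E_6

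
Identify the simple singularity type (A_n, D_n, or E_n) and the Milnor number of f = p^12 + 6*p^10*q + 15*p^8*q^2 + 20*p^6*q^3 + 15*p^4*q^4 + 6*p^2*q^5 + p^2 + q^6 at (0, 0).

Type A_5, Milnor number mu = 5.

The Hessian of f at 0 has rank 1. Corank 1: A-series; mu = 5 gives A_5.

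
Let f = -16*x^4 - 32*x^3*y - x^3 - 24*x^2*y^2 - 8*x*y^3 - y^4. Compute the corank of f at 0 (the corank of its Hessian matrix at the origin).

2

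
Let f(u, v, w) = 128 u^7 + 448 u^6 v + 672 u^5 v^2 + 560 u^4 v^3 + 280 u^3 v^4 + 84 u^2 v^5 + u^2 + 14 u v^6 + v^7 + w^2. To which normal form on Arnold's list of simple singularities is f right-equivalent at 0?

A6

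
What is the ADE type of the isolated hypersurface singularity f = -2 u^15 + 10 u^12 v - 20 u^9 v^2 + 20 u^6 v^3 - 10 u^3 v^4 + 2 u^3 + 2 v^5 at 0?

E8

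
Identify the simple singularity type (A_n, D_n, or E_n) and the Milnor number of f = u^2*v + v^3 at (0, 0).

Type D_{4}, Milnor number mu = 4.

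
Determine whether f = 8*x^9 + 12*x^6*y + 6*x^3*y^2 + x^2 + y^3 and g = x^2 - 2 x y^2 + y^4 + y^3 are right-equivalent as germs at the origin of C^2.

Yes.

The Hessian of f at 0 has rank 1. Corank 1: A-series; mu = 2 gives A_2. The Hessian of g at 0 has rank 1. Corank 1: A-series; mu = 2 gives A_2. Both have type A_2, hence right-equivalent.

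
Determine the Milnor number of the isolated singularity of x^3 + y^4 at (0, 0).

6

The Hessian of f at 0 has rank 0. Corank 2; j^3 = x^3 is a perfect cube, so E-series; the 4-jet and mu = 6 give E_6.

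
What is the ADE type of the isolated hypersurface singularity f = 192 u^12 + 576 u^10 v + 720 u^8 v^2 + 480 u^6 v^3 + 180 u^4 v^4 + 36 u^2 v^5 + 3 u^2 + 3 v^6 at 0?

The Hessian of f at 0 has rank 1. Corank 1: A-series; mu = 5 gives A_5.

A5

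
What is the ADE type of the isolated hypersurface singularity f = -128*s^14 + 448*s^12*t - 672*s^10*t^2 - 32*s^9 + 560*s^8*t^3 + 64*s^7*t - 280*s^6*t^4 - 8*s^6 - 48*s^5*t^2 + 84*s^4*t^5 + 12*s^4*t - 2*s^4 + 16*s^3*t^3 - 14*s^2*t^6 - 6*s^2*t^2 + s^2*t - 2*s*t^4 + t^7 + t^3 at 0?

The Hessian of f at 0 has rank 0. Corank 2; j^3 = t*(s^2 + t^2) splits into three distinct lines over C (the quadratic factor has nonzero discriminant), so D_4.

D_4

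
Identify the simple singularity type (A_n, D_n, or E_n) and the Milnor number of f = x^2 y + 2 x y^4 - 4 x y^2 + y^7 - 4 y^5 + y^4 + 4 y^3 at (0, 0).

Type D_5, Milnor number mu = 5.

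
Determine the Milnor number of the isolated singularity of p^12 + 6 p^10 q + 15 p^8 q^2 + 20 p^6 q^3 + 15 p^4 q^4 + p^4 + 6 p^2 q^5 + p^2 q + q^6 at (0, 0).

7

The Hessian of f at 0 is [[0, 0], [0, 0]] with rank 0, so corank 2. A Groebner basis of the Jacobian ideal J(f) in C{p,q} is {p^2/6 + q^5, p^3, p*q}; counting standard monomials gives mu = 7. Corank 2; j^3 = p^2*q has shape L^2 M (L != M), so D-series; mu = 7 gives D_7.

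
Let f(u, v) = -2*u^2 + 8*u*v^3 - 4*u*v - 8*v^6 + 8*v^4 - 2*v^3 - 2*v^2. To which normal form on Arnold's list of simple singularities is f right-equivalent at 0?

A2

The Hessian of f at 0 has rank 1. Corank 1: A-series; mu = 2 gives A_2.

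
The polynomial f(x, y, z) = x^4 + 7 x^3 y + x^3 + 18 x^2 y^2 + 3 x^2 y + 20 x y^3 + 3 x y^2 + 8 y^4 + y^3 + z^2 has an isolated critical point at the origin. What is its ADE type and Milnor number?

Type E7, Milnor number mu = 7.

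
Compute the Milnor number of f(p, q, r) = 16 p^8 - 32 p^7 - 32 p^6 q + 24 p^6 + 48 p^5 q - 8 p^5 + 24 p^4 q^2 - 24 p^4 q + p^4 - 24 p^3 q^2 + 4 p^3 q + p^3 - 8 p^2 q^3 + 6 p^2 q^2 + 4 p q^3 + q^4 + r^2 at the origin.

6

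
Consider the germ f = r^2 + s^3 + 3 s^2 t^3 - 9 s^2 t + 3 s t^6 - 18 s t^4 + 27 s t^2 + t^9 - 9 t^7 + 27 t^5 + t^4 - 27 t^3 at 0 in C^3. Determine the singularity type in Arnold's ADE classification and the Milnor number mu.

Type E_{6}, Milnor number mu = 6.

The Hessian of f at 0 has rank 1. Corank 2; j^3 = (s - 3*t)^3 is a perfect cube, so E-series; the 4-jet and mu = 6 give E_6.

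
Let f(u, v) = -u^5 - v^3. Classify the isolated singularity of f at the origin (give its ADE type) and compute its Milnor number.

The Hessian of f at 0 is [[0, 0], [0, 0]] with rank 0, so corank 2. A Groebner basis of the Jacobian ideal J(f) in C{u,v} is {u^4, v^2}; counting standard monomials gives mu = 8. Corank 2; j^3 = -v^3 is a perfect cube, so E-series; the 5-jet and mu = 8 give E_8.

Type E_{8}, Milnor number mu = 8.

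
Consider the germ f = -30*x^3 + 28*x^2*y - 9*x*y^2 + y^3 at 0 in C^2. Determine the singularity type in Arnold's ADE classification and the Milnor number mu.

The Hessian of f at 0 is [[0, 0], [0, 0]] with rank 0, so corank 2. A Groebner basis of the Jacobian ideal J(f) in C{x,y} is {y^3, x^2 - 3*y^2/26, x*y - 9*y^2/26}; counting standard monomials gives mu = 4. Corank 2; j^3 = -(3*x - y)*(10*x^2 - 6*x*y + y^2) splits into three distinct lines over C (the quadratic factor has nonzero discriminant), so D_4.

Type D_4, Milnor number mu = 4.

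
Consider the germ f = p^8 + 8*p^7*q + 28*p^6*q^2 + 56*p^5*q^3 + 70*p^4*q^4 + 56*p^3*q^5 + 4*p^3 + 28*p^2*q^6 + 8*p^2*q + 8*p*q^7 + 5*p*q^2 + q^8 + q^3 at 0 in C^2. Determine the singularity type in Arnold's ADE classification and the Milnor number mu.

Type D_{9}, Milnor number mu = 9.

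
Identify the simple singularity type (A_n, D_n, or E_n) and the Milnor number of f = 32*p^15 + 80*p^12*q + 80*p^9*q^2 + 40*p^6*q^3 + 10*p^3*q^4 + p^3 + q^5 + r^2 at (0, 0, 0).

Type E_{8}, Milnor number mu = 8.

The Hessian of f at 0 has rank 1. Corank 2; j^3 = p^3 is a perfect cube, so E-series; the 5-jet and mu = 8 give E_8.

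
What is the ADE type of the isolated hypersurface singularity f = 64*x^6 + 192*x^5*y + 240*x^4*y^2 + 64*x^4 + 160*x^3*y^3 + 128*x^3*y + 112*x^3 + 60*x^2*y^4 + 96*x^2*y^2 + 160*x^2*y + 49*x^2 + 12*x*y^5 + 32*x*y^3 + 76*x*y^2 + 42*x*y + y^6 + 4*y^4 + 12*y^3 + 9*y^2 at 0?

The Hessian of f at 0 is [[98, 42], [42, 18]] with rank 1, so corank 1. A Groebner basis of the Jacobian ideal J(f) in C{x,y} is {x*y^2 - 392*x*y - 31213*x/16 - 1435*y^2/8 - 13377*y/16, 1715*x*y/2 + 16807*x/4 + y^3 + 392*y^2 + 7203*y/4, x^2 + x*y + 7*x/8 + y^2/4 + 3*y/8}; counting standard monomials gives mu = 5. Corank 1: A-series; mu = 5 gives A_5.

A5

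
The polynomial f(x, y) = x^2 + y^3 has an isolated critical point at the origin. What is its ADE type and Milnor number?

The Hessian of f at 0 is [[2, 0], [0, 0]] with rank 1, so corank 1. A Groebner basis of the Jacobian ideal J(f) in C{x,y} is {y^2, x}; counting standard monomials gives mu = 2. Corank 1: A-series; mu = 2 gives A_2.

Type A2, Milnor number mu = 2.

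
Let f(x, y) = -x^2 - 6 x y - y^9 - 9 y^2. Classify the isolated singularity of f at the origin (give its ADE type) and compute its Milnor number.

The Hessian of f at 0 is [[-2, -6], [-6, -18]] with rank 1, so corank 1. A Groebner basis of the Jacobian ideal J(f) in C{x,y} is {y^8, x + 3*y}; counting standard monomials gives mu = 8. Corank 1: A-series; mu = 8 gives A_8.

Type A8, Milnor number mu = 8.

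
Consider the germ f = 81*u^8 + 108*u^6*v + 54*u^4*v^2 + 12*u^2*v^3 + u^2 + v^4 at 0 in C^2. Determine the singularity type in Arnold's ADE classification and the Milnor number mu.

Type A_3, Milnor number mu = 3.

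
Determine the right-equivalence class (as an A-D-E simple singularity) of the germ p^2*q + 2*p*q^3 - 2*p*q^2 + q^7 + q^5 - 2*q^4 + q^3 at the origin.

The Hessian of f at 0 has rank 0. Corank 2; j^3 = q*(p - q)^2 has shape L^2 M (L != M), so D-series; mu = 8 gives D_8.

D_8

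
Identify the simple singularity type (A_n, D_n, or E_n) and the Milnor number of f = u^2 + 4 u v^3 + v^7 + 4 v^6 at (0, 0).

Type A_{6}, Milnor number mu = 6.

The Hessian of f at 0 is [[2, 0], [0, 0]] with rank 1, so corank 1. A Groebner basis of the Jacobian ideal J(f) in C{u,v} is {u/2 + v^3, u^2}; counting standard monomials gives mu = 6. Corank 1: A-series; mu = 6 gives A_6.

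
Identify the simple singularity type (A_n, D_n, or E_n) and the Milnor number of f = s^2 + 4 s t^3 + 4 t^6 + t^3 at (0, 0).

Type A_{2}, Milnor number mu = 2.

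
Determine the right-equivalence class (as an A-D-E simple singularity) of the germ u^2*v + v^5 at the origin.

D_{6}

The Hessian of f at 0 is [[0, 0], [0, 0]] with rank 0, so corank 2. A Groebner basis of the Jacobian ideal J(f) in C{u,v} is {u^2/5 + v^4, u^3, u*v}; counting standard monomials gives mu = 6. Corank 2; j^3 = u^2*v has shape L^2 M (L != M), so D-series; mu = 6 gives D_6.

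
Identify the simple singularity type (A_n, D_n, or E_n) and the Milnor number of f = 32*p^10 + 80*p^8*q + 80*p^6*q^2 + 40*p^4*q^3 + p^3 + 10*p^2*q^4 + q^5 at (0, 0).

Type E_{8}, Milnor number mu = 8.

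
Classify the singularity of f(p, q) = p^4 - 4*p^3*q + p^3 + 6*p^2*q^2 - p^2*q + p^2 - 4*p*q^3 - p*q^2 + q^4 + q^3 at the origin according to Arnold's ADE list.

A_{2}

The Hessian of f at 0 has rank 1. Corank 1: A-series; mu = 2 gives A_2.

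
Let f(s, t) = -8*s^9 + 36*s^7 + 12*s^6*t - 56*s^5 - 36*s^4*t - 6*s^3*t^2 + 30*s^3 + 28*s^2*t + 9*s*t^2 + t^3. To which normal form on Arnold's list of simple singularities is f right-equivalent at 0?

D_4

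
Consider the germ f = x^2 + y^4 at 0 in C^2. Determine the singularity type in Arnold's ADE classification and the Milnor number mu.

The Hessian of f at 0 has rank 1. Corank 1: A-series; mu = 3 gives A_3.

Type A_{3}, Milnor number mu = 3.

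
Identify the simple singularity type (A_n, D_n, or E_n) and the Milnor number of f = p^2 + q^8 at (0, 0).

Type A_7, Milnor number mu = 7.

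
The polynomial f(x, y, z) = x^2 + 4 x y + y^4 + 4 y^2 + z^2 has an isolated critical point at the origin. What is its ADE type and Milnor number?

Type A3, Milnor number mu = 3.

The Hessian of f at 0 has rank 2. Corank 1: A-series; mu = 3 gives A_3.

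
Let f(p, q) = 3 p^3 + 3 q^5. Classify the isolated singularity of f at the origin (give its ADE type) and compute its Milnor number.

Type E_8, Milnor number mu = 8.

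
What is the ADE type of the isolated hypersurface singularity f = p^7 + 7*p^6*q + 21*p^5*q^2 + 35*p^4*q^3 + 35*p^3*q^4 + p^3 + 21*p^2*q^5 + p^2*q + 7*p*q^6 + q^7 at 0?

The Hessian of f at 0 has rank 0. Corank 2; j^3 = p^2*(p + q) has shape L^2 M (L != M), so D-series; mu = 8 gives D_8.

D8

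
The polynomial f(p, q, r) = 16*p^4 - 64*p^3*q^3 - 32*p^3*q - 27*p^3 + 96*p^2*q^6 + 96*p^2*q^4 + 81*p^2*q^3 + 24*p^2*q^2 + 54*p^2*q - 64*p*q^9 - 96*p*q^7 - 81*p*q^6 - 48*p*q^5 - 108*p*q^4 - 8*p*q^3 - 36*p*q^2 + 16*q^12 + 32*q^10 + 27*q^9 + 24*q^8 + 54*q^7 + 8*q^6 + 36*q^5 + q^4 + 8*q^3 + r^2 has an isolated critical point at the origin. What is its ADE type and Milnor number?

Type E_6, Milnor number mu = 6.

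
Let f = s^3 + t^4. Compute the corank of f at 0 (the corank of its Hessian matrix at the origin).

Hessian at 0 has rank 0.

2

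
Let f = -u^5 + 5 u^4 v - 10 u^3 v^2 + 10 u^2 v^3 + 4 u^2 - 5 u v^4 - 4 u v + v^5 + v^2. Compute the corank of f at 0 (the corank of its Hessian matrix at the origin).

1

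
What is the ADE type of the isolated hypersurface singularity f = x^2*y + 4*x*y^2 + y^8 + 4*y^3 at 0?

The Hessian of f at 0 has rank 0. Corank 2; j^3 = y*(x + 2*y)^2 has shape L^2 M (L != M), so D-series; mu = 9 gives D_9.

D9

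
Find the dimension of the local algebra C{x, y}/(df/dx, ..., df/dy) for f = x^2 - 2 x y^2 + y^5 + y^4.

The Hessian of f at 0 has rank 1. Corank 1: A-series; mu = 4 gives A_4.

4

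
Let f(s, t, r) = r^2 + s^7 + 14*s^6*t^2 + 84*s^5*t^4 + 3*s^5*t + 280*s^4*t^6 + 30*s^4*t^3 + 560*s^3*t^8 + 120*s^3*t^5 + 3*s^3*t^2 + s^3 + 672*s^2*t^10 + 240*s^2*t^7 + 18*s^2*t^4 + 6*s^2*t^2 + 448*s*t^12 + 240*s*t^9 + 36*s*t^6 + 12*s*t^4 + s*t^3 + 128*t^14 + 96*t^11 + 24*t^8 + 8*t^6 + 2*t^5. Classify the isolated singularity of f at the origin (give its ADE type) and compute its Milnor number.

Type E7, Milnor number mu = 7.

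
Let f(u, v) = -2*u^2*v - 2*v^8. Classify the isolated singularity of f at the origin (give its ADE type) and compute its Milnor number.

Type D_{9}, Milnor number mu = 9.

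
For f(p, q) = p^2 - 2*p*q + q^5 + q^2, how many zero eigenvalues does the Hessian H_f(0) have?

1

Hessian at 0 has rank 1.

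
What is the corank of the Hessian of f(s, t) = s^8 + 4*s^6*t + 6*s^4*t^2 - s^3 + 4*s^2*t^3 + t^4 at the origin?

2

Hessian at 0 has rank 0.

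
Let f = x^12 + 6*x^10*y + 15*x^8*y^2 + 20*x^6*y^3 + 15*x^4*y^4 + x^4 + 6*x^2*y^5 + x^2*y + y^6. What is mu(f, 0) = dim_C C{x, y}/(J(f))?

7

The Hessian of f at 0 has rank 0. Corank 2; j^3 = x^2*y has shape L^2 M (L != M), so D-series; mu = 7 gives D_7.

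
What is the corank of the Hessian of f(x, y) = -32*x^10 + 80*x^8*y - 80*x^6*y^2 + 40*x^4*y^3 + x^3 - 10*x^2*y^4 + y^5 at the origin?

2

Hessian at 0 has rank 0.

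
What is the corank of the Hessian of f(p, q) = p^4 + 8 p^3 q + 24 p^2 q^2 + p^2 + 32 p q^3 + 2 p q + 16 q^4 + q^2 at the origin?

1

Hessian at 0 has rank 1.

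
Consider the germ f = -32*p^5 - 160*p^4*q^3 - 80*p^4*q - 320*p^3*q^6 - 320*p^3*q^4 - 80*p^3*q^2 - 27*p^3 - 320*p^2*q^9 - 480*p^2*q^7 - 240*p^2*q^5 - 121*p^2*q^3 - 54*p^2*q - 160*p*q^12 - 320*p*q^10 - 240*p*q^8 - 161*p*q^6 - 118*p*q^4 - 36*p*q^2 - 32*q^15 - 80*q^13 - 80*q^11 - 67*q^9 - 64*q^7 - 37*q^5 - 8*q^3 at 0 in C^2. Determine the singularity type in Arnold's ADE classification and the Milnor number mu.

Type E_{8}, Milnor number mu = 8.

The Hessian of f at 0 has rank 0. Corank 2; j^3 = -(3*p + 2*q)^3 is a perfect cube, so E-series; the 5-jet and mu = 8 give E_8.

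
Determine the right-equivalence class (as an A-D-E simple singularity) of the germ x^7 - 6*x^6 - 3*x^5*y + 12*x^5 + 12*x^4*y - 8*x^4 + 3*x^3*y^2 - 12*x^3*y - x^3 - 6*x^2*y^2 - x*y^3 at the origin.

The Hessian of f at 0 has rank 0. Corank 2; j^3 = -x^3 is a perfect cube, so E-series; the 4-jet and mu = 7 give E_7.

E7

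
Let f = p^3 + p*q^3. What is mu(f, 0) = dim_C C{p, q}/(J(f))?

7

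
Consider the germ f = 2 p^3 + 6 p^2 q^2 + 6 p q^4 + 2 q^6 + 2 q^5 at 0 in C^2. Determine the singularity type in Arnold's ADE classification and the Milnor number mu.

The Hessian of f at 0 has rank 0. Corank 2; j^3 = 2*p^3 is a perfect cube, so E-series; the 5-jet and mu = 8 give E_8.

Type E8, Milnor number mu = 8.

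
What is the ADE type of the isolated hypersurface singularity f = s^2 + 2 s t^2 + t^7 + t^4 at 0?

The Hessian of f at 0 is [[2, 0], [0, 0]] with rank 1, so corank 1. A Groebner basis of the Jacobian ideal J(f) in C{s,t} is {s^3, s + t^2}; counting standard monomials gives mu = 6. Corank 1: A-series; mu = 6 gives A_6.

A_{6}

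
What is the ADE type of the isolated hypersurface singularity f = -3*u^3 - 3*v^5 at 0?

E8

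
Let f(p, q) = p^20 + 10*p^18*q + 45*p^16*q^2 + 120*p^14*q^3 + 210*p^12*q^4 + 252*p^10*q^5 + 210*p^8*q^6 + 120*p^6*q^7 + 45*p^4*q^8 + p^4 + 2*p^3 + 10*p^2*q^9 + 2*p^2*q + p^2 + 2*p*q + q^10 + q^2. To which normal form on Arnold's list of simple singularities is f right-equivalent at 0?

The Hessian of f at 0 is [[2, 2], [2, 2]] with rank 1, so corank 1. A Groebner basis of the Jacobian ideal J(f) in C{p,q} is {p*q^4 - 10*p*q^3 + 15*p*q^2 - 7*p*q + p - 4*q^4 + 10*q^3 - 6*q^2 + q, 30*p*q^3 - 54*p*q^2 + 27*p*q - 4*p + q^5 + 10*q^4 - 35*q^3 + 23*q^2 - 4*q, p^2 + p + q}; counting standard monomials gives mu = 9. Corank 1: A-series; mu = 9 gives A_9.

A9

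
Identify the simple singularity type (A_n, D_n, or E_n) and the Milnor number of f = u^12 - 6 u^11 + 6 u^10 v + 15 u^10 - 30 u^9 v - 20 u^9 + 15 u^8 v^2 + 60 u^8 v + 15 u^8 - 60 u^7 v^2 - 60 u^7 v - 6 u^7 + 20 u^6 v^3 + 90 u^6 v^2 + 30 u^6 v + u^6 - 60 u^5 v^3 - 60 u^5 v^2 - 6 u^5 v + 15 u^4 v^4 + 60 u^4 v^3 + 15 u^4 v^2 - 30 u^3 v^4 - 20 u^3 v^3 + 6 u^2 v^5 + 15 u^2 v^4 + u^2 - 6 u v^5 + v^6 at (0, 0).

Type A5, Milnor number mu = 5.

The Hessian of f at 0 has rank 1. Corank 1: A-series; mu = 5 gives A_5.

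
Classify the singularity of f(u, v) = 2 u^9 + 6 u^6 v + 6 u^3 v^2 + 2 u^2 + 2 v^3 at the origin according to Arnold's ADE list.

A2

The Hessian of f at 0 has rank 1. Corank 1: A-series; mu = 2 gives A_2.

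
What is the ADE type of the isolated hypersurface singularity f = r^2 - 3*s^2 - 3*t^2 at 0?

A_{1}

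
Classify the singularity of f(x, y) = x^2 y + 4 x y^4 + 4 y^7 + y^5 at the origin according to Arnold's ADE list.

D_{6}

The Hessian of f at 0 is [[0, 0], [0, 0]] with rank 0, so corank 2. A Groebner basis of the Jacobian ideal J(f) in C{x,y} is {x*y/2 + y^4, x*y^2, x^2 - 5*x*y/2}; counting standard monomials gives mu = 6. Corank 2; j^3 = x^2*y has shape L^2 M (L != M), so D-series; mu = 6 gives D_6.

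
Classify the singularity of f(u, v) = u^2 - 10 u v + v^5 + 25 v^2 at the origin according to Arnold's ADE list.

A_4

The Hessian of f at 0 has rank 1. Corank 1: A-series; mu = 4 gives A_4.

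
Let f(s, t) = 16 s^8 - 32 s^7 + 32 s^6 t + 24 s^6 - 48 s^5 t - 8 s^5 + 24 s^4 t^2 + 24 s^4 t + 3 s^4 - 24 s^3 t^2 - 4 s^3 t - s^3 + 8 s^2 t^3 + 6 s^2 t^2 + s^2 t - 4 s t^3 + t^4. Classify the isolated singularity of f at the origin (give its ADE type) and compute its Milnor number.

The Hessian of f at 0 has rank 0. Corank 2; j^3 = -s^2*(s - t) has shape L^2 M (L != M), so D-series; mu = 5 gives D_5.

Type D_{5}, Milnor number mu = 5.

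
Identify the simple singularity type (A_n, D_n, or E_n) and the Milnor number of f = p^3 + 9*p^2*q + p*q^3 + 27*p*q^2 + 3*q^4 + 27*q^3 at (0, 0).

The Hessian of f at 0 is [[0, 0], [0, 0]] with rank 0, so corank 2. A Groebner basis of the Jacobian ideal J(f) in C{p,q} is {p^3 + 9*p^2*q + 162*p^2 + 972*p*q + 1458*q^2, -9*p^2 + p*q^2 - 54*p*q - 81*q^2, 3*p^2 + 18*p*q + q^3 + 27*q^2}; counting standard monomials gives mu = 7. Corank 2; j^3 = (p + 3*q)^3 is a perfect cube, so E-series; the 4-jet and mu = 7 give E_7.

Type E_7, Milnor number mu = 7.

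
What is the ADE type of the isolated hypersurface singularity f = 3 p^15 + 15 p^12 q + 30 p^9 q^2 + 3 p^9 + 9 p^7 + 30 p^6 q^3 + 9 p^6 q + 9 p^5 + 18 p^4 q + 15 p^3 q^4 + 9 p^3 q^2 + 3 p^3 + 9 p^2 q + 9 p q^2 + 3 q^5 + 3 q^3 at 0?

E8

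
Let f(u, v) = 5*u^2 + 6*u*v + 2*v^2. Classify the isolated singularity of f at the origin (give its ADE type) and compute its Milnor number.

Type A1, Milnor number mu = 1.

The Hessian of f at 0 is [[10, 6], [6, 4]] with rank 2, so corank 0. A Groebner basis of the Jacobian ideal J(f) in C{u,v} is {u, v}; counting standard monomials gives mu = 1. Corank 0: nondegenerate Morse point, so A_1.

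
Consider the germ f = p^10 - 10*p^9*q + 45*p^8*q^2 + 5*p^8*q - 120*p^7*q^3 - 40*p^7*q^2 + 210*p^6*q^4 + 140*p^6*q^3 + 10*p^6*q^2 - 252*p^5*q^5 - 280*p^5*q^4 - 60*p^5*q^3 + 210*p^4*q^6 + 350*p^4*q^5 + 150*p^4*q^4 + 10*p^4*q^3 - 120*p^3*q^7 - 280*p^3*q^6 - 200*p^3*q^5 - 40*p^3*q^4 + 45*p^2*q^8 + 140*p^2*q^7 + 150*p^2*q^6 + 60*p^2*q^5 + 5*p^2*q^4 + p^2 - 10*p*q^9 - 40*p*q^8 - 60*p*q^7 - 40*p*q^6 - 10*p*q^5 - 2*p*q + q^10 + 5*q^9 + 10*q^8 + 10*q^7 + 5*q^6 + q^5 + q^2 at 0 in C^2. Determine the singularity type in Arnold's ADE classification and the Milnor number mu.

Type A_4, Milnor number mu = 4.

The Hessian of f at 0 is [[2, -2], [-2, 2]] with rank 1, so corank 1. A Groebner basis of the Jacobian ideal J(f) in C{p,q} is {q^4, p - q}; counting standard monomials gives mu = 4. Corank 1: A-series; mu = 4 gives A_4.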